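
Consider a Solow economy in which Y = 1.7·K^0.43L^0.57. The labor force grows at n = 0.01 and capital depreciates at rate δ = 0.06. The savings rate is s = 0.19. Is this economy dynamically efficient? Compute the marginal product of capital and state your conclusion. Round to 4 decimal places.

dynamically efficient; MPK ≈ 0.1584

Break-even investment rate: n + δ = 0.01 + 0.06 = 0.07.
Steady-state k*: s·A·k^0.43 = 0.07·k gives k* = (0.19·1.7/0.07)^(1/0.57) ≈ 14.6250.
MPK = 0.43·1.7·14.6250^(-0.57) ≈ 0.1584.
MPK > n+δ = 0.07, so the economy is dynamically efficient (under-saving).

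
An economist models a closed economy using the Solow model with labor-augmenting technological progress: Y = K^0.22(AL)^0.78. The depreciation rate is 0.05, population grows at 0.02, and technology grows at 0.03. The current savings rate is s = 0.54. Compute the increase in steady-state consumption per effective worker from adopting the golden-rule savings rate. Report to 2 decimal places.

Δc ≈ 0.23

n + g + δ = 0.02 + 0.03 + 0.05 = 0.1.
Current steady state (s = 0.54): k* = (0.54/0.1)^(1/0.78) ≈ 8.6889, y* = 8.6889^0.22 ≈ 1.6091, c* = (1−0.54)·1.6091 ≈ 0.7402.
Setting f'(k) = n+g+δ gives 0.22·k^(0.22−1) = 0.1, hence k_gold = (0.22/0.1)^(1/0.78) ≈ 2.7479.
y_gold = 2.7479^0.22 ≈ 1.2491, c_gold = y_gold − 0.1·k_gold ≈ 0.9743.
Gain: Δc = 0.9743 − 0.7402 ≈ 0.2341.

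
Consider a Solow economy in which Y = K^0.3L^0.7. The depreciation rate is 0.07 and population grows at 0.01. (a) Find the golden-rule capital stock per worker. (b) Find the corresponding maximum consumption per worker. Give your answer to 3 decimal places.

(a) k_gold ≈ 6.608; (b) c_gold ≈ 1.233

n + δ = 0.01 + 0.07 = 0.08.
Setting f'(k) = n+δ gives 0.3·k^(0.3−1) = 0.08, hence k_gold = (0.3/0.08)^(1/0.7) ≈ 6.6076.
y_gold = 6.6076^0.3 ≈ 1.7620; c_gold = y_gold − 0.08·k_gold ≈ 1.2334.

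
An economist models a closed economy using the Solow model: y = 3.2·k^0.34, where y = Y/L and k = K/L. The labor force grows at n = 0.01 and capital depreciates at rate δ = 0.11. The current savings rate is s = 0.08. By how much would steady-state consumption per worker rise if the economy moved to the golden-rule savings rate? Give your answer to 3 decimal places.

Δc ≈ 2.226

Capital per worker breaks even when investment replaces (n + δ)·k; here n + δ = 0.12.
Current steady state (s = 0.08): k* = (0.08·3.2/0.12)^(1/0.66) ≈ 3.1519, y* = 3.2·3.1519^0.34 ≈ 4.7279, c* = (1−0.08)·4.7279 ≈ 4.3496.
At the golden rule the marginal product of capital equals n+δ: 0.34·3.2·k^(0.34−1) = 0.12. Solving, k_gold = (0.34·3.2/0.12)^(1/0.66) ≈ 28.2279.
y_gold = 3.2·28.2279^0.34 ≈ 9.9628, c_gold = y_gold − 0.12·k_gold ≈ 6.5754.
Gain: Δc = 6.5754 − 4.3496 ≈ 2.2258.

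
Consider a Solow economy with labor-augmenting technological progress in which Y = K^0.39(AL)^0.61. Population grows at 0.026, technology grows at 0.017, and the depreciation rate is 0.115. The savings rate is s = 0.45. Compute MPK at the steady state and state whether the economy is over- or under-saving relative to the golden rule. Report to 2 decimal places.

over-saving; MPK ≈ 0.14

Break-even investment rate: n + g + δ = 0.026 + 0.017 + 0.115 = 0.158.
Steady-state k*: s·k^0.39 = 0.158·k gives k* = (0.45/0.158)^(1/0.61) ≈ 5.5613.
MPK = 0.39·5.5613^(-0.61) ≈ 0.1369.
MPK < n+g+δ = 0.158, so the economy is dynamically inefficient (over-saving).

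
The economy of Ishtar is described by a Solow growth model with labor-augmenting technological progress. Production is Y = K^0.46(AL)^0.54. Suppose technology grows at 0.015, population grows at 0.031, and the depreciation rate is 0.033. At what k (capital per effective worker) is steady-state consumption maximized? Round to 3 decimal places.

k_gold ≈ 26.116

The effective depreciation rate is n + g + δ = 0.031 + 0.015 + 0.033 = 0.079.
Maximizing c = f(k) − (n+g+δ)·k gives f'(k) = n+g+δ, i.e. 0.46·k^(0.46−1) = 0.079, so k_gold = (0.46/0.079)^(1/0.54) ≈ 26.1161.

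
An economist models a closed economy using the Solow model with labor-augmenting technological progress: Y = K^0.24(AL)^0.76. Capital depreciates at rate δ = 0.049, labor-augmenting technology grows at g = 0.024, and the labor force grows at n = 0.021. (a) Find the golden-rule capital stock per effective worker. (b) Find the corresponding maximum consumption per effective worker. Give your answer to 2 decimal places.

(a) k_gold ≈ 3.43; (b) c_gold ≈ 1.02

The effective depreciation rate is n + g + δ = 0.021 + 0.024 + 0.049 = 0.094.
At the golden rule the marginal product of capital equals n+g+δ: 0.24·k^(0.24−1) = 0.094. Solving, k_gold = (0.24/0.094)^(1/0.76) ≈ 3.4327.
y_gold = 3.4327^0.24 ≈ 1.3445; c_gold = y_gold − 0.094·k_gold ≈ 1.0218.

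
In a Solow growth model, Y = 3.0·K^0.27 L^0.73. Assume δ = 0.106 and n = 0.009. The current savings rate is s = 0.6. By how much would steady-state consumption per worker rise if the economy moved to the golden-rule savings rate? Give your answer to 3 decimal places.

n + δ = 0.009 + 0.106 = 0.115.
Current steady state (s = 0.6): k* = (0.6·3.0/0.115)^(1/0.73) ≈ 43.2916, y* = 3.0·43.2916^0.27 ≈ 8.2976, c* = (1−0.6)·8.2976 ≈ 3.3190.
At the golden rule the marginal product of capital equals n+δ: 0.27·3.0·k^(0.27−1) = 0.115. Solving, k_gold = (0.27·3.0/0.115)^(1/0.73) ≈ 14.4995.
y_gold = 3.0·14.4995^0.27 ≈ 6.1757, c_gold = y_gold − 0.115·k_gold ≈ 4.5083.
Gain: Δc = 4.5083 − 3.3190 ≈ 1.1892.

Δc ≈ 1.189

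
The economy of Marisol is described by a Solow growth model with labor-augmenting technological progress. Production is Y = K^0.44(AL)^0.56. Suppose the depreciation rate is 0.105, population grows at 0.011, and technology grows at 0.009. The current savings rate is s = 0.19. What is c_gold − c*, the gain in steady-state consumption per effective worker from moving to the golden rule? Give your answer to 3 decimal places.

Δc ≈ 0.380

The effective depreciation rate is n + g + δ = 0.011 + 0.009 + 0.105 = 0.125.
Current steady state (s = 0.19): k* = (0.19/0.125)^(1/0.56) ≈ 2.1121, y* = 2.1121^0.44 ≈ 1.3896, c* = (1−0.19)·1.3896 ≈ 1.1255.
At the golden rule the marginal product of capital equals n+g+δ: 0.44·k^(0.44−1) = 0.125. Solving, k_gold = (0.44/0.125)^(1/0.56) ≈ 9.4617.
y_gold = 9.4617^0.44 ≈ 2.6880, c_gold = y_gold − 0.125·k_gold ≈ 1.5053.
Gain: Δc = 1.5053 − 1.1255 ≈ 0.3797.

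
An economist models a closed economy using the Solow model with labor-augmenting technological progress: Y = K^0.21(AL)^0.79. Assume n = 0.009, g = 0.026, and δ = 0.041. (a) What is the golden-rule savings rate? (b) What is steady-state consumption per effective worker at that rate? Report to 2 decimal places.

Break-even investment rate: n + g + δ = 0.009 + 0.026 + 0.041 = 0.076.
For Cobb-Douglas, s_gold equals capital's share: s_gold = 0.21.
Maximizing c = f(k) − (n+g+δ)·k gives f'(k) = n+g+δ, i.e. 0.21·k^(0.21−1) = 0.076, so k_gold = (0.21/0.076)^(1/0.79) ≈ 3.6203.
y_gold = 3.6203^0.21 ≈ 1.3102; c_gold = (1−0.21)·y_gold ≈ 1.0351.

(a) s_gold = 0.21; (b) c_gold ≈ 1.04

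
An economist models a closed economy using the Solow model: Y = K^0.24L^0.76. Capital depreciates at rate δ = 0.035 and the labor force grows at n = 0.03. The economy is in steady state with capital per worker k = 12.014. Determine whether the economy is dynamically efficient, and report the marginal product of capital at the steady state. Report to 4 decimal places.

dynamically inefficient; MPK ≈ 0.0363

Break-even investment rate: n + δ = 0.03 + 0.035 = 0.065.
MPK = 0.24·k^(0.24−1) = 0.24·12.014^(-0.76) ≈ 0.0363.
MPK < 0.065, so the economy is dynamically inefficient (over-saving).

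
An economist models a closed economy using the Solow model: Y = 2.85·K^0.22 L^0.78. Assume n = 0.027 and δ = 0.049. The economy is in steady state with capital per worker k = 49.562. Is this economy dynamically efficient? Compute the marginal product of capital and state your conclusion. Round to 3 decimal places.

dynamically inefficient; MPK ≈ 0.030

Capital per worker breaks even when investment replaces (n + δ)·k; here n + δ = 0.076.
MPK = 0.22·2.85·k^(0.22−1) = 0.22·2.85·49.562^(-0.78) ≈ 0.0299.
MPK < 0.076, so the economy is dynamically inefficient (over-saving).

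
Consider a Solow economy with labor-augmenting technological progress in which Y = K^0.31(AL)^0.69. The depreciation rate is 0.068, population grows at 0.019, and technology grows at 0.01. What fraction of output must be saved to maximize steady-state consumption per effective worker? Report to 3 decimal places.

s_gold = 0.310

Capital per effective worker breaks even when investment replaces (n + g + δ)·k; here n + g + δ = 0.097.
At the golden rule MPK = n+g+δ, and in any Cobb-Douglas steady state s = (n+g+δ)·k/y = MPK·k/y = capital's share 0.31.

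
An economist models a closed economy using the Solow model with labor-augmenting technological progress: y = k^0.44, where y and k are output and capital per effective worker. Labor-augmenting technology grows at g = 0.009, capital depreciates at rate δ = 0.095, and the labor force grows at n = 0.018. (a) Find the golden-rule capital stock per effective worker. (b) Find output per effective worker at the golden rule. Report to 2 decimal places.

n + g + δ = 0.018 + 0.009 + 0.095 = 0.122.
At the golden rule the marginal product of capital equals n+g+δ: 0.44·k^(0.44−1) = 0.122. Solving, k_gold = (0.44/0.122)^(1/0.56) ≈ 9.8812.
y_gold = 9.8812^0.44 ≈ 2.7398.

(a) k_gold ≈ 9.88; (b) y_gold ≈ 2.74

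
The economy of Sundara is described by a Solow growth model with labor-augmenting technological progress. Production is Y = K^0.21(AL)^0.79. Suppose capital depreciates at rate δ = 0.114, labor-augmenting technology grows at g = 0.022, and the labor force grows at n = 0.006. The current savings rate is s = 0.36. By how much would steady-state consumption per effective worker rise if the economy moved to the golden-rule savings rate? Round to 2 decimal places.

Break-even investment rate: n + g + δ = 0.006 + 0.022 + 0.114 = 0.142.
Current steady state (s = 0.36): k* = (0.36/0.142)^(1/0.79) ≈ 3.2465, y* = 3.2465^0.21 ≈ 1.2805, c* = (1−0.36)·1.2805 ≈ 0.8196.
At the golden rule the marginal product of capital equals n+g+δ: 0.21·k^(0.21−1) = 0.142. Solving, k_gold = (0.21/0.142)^(1/0.79) ≈ 1.6410.
y_gold = 1.6410^0.21 ≈ 1.1096, c_gold = y_gold − 0.142·k_gold ≈ 0.8766.
Gain: Δc = 0.8766 − 0.8196 ≈ 0.0570.

Δc ≈ 0.06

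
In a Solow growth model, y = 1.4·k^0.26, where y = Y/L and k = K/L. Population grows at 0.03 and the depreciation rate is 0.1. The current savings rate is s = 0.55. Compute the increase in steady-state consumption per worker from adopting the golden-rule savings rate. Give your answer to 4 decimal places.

Δc ≈ 0.3105

n + δ = 0.03 + 0.1 = 0.13.
Current steady state (s = 0.55): k* = (0.55·1.4/0.13)^(1/0.74) ≈ 11.0658, y* = 1.4·11.0658^0.26 ≈ 2.6156, c* = (1−0.55)·2.6156 ≈ 1.1770.
Setting f'(k) = n+δ gives 0.26·1.4·k^(0.26−1) = 0.13, hence k_gold = (0.26·1.4/0.13)^(1/0.74) ≈ 4.0204.
y_gold = 1.4·4.0204^0.26 ≈ 2.0102, c_gold = y_gold − 0.13·k_gold ≈ 1.4875.
Gain: Δc = 1.4875 − 1.1770 ≈ 0.3105.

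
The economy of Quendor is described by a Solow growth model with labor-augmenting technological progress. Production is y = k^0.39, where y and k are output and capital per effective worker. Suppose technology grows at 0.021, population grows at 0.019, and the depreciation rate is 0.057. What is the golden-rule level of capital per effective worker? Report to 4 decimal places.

k_gold ≈ 9.7869

Capital per effective worker breaks even when investment replaces (n + g + δ)·k; here n + g + δ = 0.097.
At the golden rule the marginal product of capital equals n+g+δ: 0.39·k^(0.39−1) = 0.097. Solving, k_gold = (0.39/0.097)^(1/0.61) ≈ 9.7869.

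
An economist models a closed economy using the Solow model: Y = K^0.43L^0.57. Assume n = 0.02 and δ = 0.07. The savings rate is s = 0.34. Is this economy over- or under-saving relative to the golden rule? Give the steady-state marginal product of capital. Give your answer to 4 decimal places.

under-saving; MPK ≈ 0.1138

Capital per worker breaks even when investment replaces (n + δ)·k; here n + δ = 0.09.
Steady-state k*: s·k^0.43 = 0.09·k gives k* = (0.34/0.09)^(1/0.57) ≈ 10.2966.
MPK = 0.43·10.2966^(-0.57) ≈ 0.1138.
MPK > n+δ = 0.09, so the economy is dynamically efficient (under-saving).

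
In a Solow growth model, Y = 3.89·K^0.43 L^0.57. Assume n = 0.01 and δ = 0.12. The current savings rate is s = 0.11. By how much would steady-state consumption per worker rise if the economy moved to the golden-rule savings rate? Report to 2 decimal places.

Capital per worker breaks even when investment replaces (n + δ)·k; here n + δ = 0.13.
Current steady state (s = 0.11): k* = (0.11·3.89/0.13)^(1/0.57) ≈ 8.0857, y* = 3.89·8.0857^0.43 ≈ 9.5558, c* = (1−0.11)·9.5558 ≈ 8.5047.
Golden rule sets MPK = n+δ: 0.43·3.89·k^(0.43−1) = 0.13, so k_gold = (0.43·3.89/0.13)^(1/0.57) ≈ 88.3989.
y_gold = 3.89·88.3989^0.43 ≈ 26.7252, c_gold = y_gold − 0.13·k_gold ≈ 15.2334.
Gain: Δc = 15.2334 − 8.5047 ≈ 6.7287.

Δc ≈ 6.73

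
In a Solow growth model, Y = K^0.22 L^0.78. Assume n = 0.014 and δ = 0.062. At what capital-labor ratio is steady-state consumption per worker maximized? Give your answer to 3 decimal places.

Capital per worker breaks even when investment replaces (n + δ)·k; here n + δ = 0.076.
Maximizing c = f(k) − (n+δ)·k gives f'(k) = n+δ, i.e. 0.22·k^(0.22−1) = 0.076, so k_gold = (0.22/0.076)^(1/0.78) ≈ 3.9067.

k_gold ≈ 3.907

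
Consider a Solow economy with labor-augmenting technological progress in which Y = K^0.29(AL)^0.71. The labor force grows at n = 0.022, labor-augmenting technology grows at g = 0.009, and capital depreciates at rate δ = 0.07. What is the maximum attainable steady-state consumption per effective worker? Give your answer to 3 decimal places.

c_gold ≈ 1.092

n + g + δ = 0.022 + 0.009 + 0.07 = 0.101.
Maximizing c = f(k) − (n+g+δ)·k gives f'(k) = n+g+δ, i.e. 0.29·k^(0.29−1) = 0.101, so k_gold = (0.29/0.101)^(1/0.71) ≈ 4.4175.
y_gold = 4.4175^0.29 ≈ 1.5385.
c_gold = y_gold − (n+g+δ)·k_gold = 1.5385 − 0.101·4.4175 ≈ 1.0923.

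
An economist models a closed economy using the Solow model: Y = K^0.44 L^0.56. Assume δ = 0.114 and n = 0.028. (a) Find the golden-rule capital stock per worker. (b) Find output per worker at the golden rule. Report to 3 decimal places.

(a) k_gold ≈ 7.535; (b) y_gold ≈ 2.432

The effective depreciation rate is n + δ = 0.028 + 0.114 = 0.142.
Setting f'(k) = n+δ gives 0.44·k^(0.44−1) = 0.142, hence k_gold = (0.44/0.142)^(1/0.56) ≈ 7.5349.
y_gold = 7.5349^0.44 ≈ 2.4317.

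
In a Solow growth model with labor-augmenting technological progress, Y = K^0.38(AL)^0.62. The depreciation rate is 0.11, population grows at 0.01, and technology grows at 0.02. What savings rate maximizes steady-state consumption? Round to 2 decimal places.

s_gold = 0.38

Break-even investment rate: n + g + δ = 0.01 + 0.02 + 0.11 = 0.14.
At the golden rule MPK = n+g+δ, and in any Cobb-Douglas steady state s = (n+g+δ)·k/y = MPK·k/y = capital's share 0.38.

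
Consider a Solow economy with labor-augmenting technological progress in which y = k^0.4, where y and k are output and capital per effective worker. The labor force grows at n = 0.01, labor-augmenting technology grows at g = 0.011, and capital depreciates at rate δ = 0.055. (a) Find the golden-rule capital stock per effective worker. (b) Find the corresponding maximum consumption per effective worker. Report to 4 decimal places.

(a) k_gold ≈ 15.9249; (b) c_gold ≈ 1.8154

Break-even investment rate: n + g + δ = 0.01 + 0.011 + 0.055 = 0.076.
Maximizing c = f(k) − (n+g+δ)·k gives f'(k) = n+g+δ, i.e. 0.4·k^(0.4−1) = 0.076, so k_gold = (0.4/0.076)^(1/0.6) ≈ 15.9249.
y_gold = 15.9249^0.4 ≈ 3.0257; c_gold = y_gold − 0.076·k_gold ≈ 1.8154.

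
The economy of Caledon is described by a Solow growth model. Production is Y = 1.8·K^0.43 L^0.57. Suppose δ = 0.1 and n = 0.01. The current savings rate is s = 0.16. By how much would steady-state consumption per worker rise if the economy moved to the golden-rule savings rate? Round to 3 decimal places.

The effective depreciation rate is n + δ = 0.01 + 0.1 = 0.11.
Current steady state (s = 0.16): k* = (0.16·1.8/0.11)^(1/0.57) ≈ 5.4117, y* = 1.8·5.4117^0.43 ≈ 3.7205, c* = (1−0.16)·3.7205 ≈ 3.1253.
Maximizing c = f(k) − (n+δ)·k gives f'(k) = n+δ, i.e. 0.43·1.8·k^(0.43−1) = 0.11, so k_gold = (0.43·1.8/0.11)^(1/0.57) ≈ 30.6603.
y_gold = 1.8·30.6603^0.43 ≈ 7.8433, c_gold = y_gold − 0.11·k_gold ≈ 4.4707.
Gain: Δc = 4.4707 − 3.1253 ≈ 1.3454.

Δc ≈ 1.345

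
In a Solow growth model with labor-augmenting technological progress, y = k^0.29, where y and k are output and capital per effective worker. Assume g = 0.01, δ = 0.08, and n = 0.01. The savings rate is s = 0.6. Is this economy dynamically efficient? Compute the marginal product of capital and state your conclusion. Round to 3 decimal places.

dynamically inefficient; MPK ≈ 0.048

n + g + δ = 0.01 + 0.01 + 0.08 = 0.1.
Steady-state k*: s·k^0.29 = 0.1·k gives k* = (0.6/0.1)^(1/0.71) ≈ 12.4735.
MPK = 0.29·12.4735^(-0.71) ≈ 0.0483.
MPK < n+g+δ = 0.1, so the economy is dynamically inefficient (over-saving).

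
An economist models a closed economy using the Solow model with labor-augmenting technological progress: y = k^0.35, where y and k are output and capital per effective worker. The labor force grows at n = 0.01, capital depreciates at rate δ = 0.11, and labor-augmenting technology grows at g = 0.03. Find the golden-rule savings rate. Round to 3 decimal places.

n + g + δ = 0.01 + 0.03 + 0.11 = 0.15.
At the golden rule MPK = n+g+δ, and in any Cobb-Douglas steady state s = (n+g+δ)·k/y = MPK·k/y = capital's share 0.35.

s_gold = 0.350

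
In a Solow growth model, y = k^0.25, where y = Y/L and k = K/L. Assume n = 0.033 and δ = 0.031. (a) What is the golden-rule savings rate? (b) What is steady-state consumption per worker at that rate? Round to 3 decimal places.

n + δ = 0.033 + 0.031 = 0.064.
For Cobb-Douglas, s_gold equals capital's share: s_gold = 0.25.
Maximizing c = f(k) − (n+δ)·k gives f'(k) = n+δ, i.e. 0.25·k^(0.25−1) = 0.064, so k_gold = (0.25/0.064)^(1/0.75) ≈ 6.1520.
y_gold = 6.1520^0.25 ≈ 1.5749; c_gold = (1−0.25)·y_gold ≈ 1.1812.

(a) s_gold = 0.250; (b) c_gold ≈ 1.181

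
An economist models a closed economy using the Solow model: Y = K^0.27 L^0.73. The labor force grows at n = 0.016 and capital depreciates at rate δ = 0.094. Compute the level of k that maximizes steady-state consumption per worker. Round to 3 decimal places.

n + δ = 0.016 + 0.094 = 0.11.
Setting f'(k) = n+δ gives 0.27·k^(0.27−1) = 0.11, hence k_gold = (0.27/0.11)^(1/0.73) ≈ 3.4214.

k_gold ≈ 3.421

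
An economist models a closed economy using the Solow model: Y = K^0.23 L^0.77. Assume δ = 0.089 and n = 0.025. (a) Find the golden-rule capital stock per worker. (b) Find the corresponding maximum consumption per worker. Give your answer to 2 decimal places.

Capital per worker breaks even when investment replaces (n + δ)·k; here n + δ = 0.114.
Maximizing c = f(k) − (n+δ)·k gives f'(k) = n+δ, i.e. 0.23·k^(0.23−1) = 0.114, so k_gold = (0.23/0.114)^(1/0.77) ≈ 2.4881.
y_gold = 2.4881^0.23 ≈ 1.2332; c_gold = y_gold − 0.114·k_gold ≈ 0.9496.

(a) k_gold ≈ 2.49; (b) c_gold ≈ 0.95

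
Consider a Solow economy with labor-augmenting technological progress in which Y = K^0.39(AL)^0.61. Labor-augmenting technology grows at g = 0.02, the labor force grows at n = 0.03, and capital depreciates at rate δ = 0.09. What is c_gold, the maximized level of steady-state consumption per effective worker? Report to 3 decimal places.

c_gold ≈ 1.174

Capital per effective worker breaks even when investment replaces (n + g + δ)·k; here n + g + δ = 0.14.
At the golden rule the marginal product of capital equals n+g+δ: 0.39·k^(0.39−1) = 0.14. Solving, k_gold = (0.39/0.14)^(1/0.61) ≈ 5.3630.
y_gold = 5.3630^0.39 ≈ 1.9252.
c_gold = y_gold − (n+g+δ)·k_gold = 1.9252 − 0.14·5.3630 ≈ 1.1743.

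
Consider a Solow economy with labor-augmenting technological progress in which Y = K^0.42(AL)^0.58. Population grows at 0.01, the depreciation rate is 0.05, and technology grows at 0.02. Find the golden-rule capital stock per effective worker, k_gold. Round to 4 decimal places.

k_gold ≈ 17.4443

Capital per effective worker breaks even when investment replaces (n + g + δ)·k; here n + g + δ = 0.08.
At the golden rule the marginal product of capital equals n+g+δ: 0.42·k^(0.42−1) = 0.08. Solving, k_gold = (0.42/0.08)^(1/0.58) ≈ 17.4443.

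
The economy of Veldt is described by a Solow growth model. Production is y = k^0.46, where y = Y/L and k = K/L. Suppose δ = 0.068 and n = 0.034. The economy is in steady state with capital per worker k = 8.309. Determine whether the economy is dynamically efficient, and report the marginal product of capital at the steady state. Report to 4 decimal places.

dynamically efficient; MPK ≈ 0.1466

Capital per worker breaks even when investment replaces (n + δ)·k; here n + δ = 0.102.
MPK = 0.46·k^(0.46−1) = 0.46·8.309^(-0.54) ≈ 0.1466.
MPK > 0.102, so the economy is dynamically efficient (under-saving).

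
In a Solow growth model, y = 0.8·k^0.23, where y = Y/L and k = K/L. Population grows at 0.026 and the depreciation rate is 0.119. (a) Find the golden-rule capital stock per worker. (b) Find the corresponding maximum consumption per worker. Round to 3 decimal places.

Capital per worker breaks even when investment replaces (n + δ)·k; here n + δ = 0.145.
Setting f'(k) = n+δ gives 0.23·0.8·k^(0.23−1) = 0.145, hence k_gold = (0.23·0.8/0.145)^(1/0.77) ≈ 1.3625.
y_gold = 0.8·1.3625^0.23 ≈ 0.8590; c_gold = y_gold − 0.145·k_gold ≈ 0.6614.

(a) k_gold ≈ 1.363; (b) c_gold ≈ 0.661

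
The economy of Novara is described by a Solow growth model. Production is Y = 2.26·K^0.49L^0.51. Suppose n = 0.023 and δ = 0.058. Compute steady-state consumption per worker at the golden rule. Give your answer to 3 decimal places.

c_gold ≈ 14.222

Capital per worker breaks even when investment replaces (n + δ)·k; here n + δ = 0.081.
Golden rule sets MPK = n+δ: 0.49·2.26·k^(0.49−1) = 0.081, so k_gold = (0.49·2.26/0.081)^(1/0.51) ≈ 168.6930.
y_gold = 2.26·168.6930^0.49 ≈ 27.8860.
c_gold = y_gold − (n+δ)·k_gold = 27.8860 − 0.081·168.6930 ≈ 14.2219.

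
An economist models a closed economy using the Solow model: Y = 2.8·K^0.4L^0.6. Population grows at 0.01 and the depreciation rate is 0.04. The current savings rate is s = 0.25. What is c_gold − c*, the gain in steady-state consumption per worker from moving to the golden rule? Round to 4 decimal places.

Δc ≈ 1.1513

n + δ = 0.01 + 0.04 = 0.05.
Current steady state (s = 0.25): k* = (0.25·2.8/0.05)^(1/0.6) ≈ 81.3230, y* = 2.8·81.3230^0.4 ≈ 16.2646, c* = (1−0.25)·16.2646 ≈ 12.1985.
Maximizing c = f(k) − (n+δ)·k gives f'(k) = n+δ, i.e. 0.4·2.8·k^(0.4−1) = 0.05, so k_gold = (0.4·2.8/0.05)^(1/0.6) ≈ 177.9973.
y_gold = 2.8·177.9973^0.4 ≈ 22.2497, c_gold = y_gold − 0.05·k_gold ≈ 13.3498.
Gain: Δc = 13.3498 − 12.1985 ≈ 1.1513.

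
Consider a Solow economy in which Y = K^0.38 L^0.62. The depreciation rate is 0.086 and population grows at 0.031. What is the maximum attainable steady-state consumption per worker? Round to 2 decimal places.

Break-even investment rate: n + δ = 0.031 + 0.086 = 0.117.
At the golden rule the marginal product of capital equals n+δ: 0.38·k^(0.38−1) = 0.117. Solving, k_gold = (0.38/0.117)^(1/0.62) ≈ 6.6859.
y_gold = 6.6859^0.38 ≈ 2.0585.
c_gold = y_gold − (n+δ)·k_gold = 2.0585 − 0.117·6.6859 ≈ 1.2763.

c_gold ≈ 1.28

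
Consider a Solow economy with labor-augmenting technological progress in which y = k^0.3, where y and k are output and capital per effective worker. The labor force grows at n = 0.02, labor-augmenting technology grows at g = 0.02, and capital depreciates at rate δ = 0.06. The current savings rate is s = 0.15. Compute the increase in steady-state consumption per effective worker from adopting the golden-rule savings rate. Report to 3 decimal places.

Δc ≈ 0.110

n + g + δ = 0.02 + 0.02 + 0.06 = 0.1.
Current steady state (s = 0.15): k* = (0.15/0.1)^(1/0.7) ≈ 1.7847, y* = 1.7847^0.3 ≈ 1.1898, c* = (1−0.15)·1.1898 ≈ 1.0113.
Golden rule sets MPK = n+g+δ: 0.3·k^(0.3−1) = 0.1, so k_gold = (0.3/0.1)^(1/0.7) ≈ 4.8040.
y_gold = 4.8040^0.3 ≈ 1.6013, c_gold = y_gold − 0.1·k_gold ≈ 1.1209.
Gain: Δc = 1.1209 − 1.0113 ≈ 0.1096.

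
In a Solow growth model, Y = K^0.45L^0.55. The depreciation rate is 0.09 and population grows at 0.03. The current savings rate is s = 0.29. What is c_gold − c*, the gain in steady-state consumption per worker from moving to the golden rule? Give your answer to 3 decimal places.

Δc ≈ 0.160

Capital per worker breaks even when investment replaces (n + δ)·k; here n + δ = 0.12.
Current steady state (s = 0.29): k* = (0.29/0.12)^(1/0.55) ≈ 4.9746, y* = 4.9746^0.45 ≈ 2.0585, c* = (1−0.29)·2.0585 ≈ 1.4615.
Golden rule sets MPK = n+δ: 0.45·k^(0.45−1) = 0.12, so k_gold = (0.45/0.12)^(1/0.55) ≈ 11.0584.
y_gold = 11.0584^0.45 ≈ 2.9489, c_gold = y_gold − 0.12·k_gold ≈ 1.6219.
Gain: Δc = 1.6219 − 1.4615 ≈ 0.1604.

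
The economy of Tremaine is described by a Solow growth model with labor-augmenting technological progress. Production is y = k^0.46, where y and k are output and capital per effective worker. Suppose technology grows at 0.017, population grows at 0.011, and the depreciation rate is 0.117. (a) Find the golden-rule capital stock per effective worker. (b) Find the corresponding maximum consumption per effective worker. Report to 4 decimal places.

n + g + δ = 0.011 + 0.017 + 0.117 = 0.145.
At the golden rule the marginal product of capital equals n+g+δ: 0.46·k^(0.46−1) = 0.145. Solving, k_gold = (0.46/0.145)^(1/0.54) ≈ 8.4820.
y_gold = 8.4820^0.46 ≈ 2.6737; c_gold = y_gold − 0.145·k_gold ≈ 1.4438.

(a) k_gold ≈ 8.4820; (b) c_gold ≈ 1.4438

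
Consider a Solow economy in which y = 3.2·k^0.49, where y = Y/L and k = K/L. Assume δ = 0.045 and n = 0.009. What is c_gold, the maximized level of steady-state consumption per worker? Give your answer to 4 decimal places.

Capital per worker breaks even when investment replaces (n + δ)·k; here n + δ = 0.054.
At the golden rule the marginal product of capital equals n+δ: 0.49·3.2·k^(0.49−1) = 0.054. Solving, k_gold = (0.49·3.2/0.054)^(1/0.51) ≈ 738.8120.
y_gold = 3.2·738.8120^0.49 ≈ 81.4201.
c_gold = y_gold − (n+δ)·k_gold = 81.4201 − 0.054·738.8120 ≈ 41.5242.

c_gold ≈ 41.5242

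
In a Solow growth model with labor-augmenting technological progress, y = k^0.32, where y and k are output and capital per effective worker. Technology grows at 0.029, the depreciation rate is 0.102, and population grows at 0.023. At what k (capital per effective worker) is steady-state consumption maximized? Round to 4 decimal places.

Capital per effective worker breaks even when investment replaces (n + g + δ)·k; here n + g + δ = 0.154.
Setting f'(k) = n+g+δ gives 0.32·k^(0.32−1) = 0.154, hence k_gold = (0.32/0.154)^(1/0.68) ≈ 2.9316.

k_gold ≈ 2.9316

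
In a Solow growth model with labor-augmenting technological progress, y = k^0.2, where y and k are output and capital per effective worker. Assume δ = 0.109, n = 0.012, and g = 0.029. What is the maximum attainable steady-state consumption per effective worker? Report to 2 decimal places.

Break-even investment rate: n + g + δ = 0.012 + 0.029 + 0.109 = 0.15.
Golden rule sets MPK = n+g+δ: 0.2·k^(0.2−1) = 0.15, so k_gold = (0.2/0.15)^(1/0.8) ≈ 1.4328.
y_gold = 1.4328^0.2 ≈ 1.0746.
c_gold = y_gold − (n+g+δ)·k_gold = 1.0746 − 0.15·1.4328 ≈ 0.8597.

c_gold ≈ 0.86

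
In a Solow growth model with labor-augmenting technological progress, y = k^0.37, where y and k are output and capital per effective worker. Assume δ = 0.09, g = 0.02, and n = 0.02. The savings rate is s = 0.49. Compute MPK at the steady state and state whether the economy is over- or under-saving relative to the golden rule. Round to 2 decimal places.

The effective depreciation rate is n + g + δ = 0.02 + 0.02 + 0.09 = 0.13.
Steady-state k*: s·k^0.37 = 0.13·k gives k* = (0.49/0.13)^(1/0.63) ≈ 8.2165.
MPK = 0.37·8.2165^(-0.63) ≈ 0.0982.
MPK < n+g+δ = 0.13, so the economy is dynamically inefficient (over-saving).

over-saving; MPK ≈ 0.10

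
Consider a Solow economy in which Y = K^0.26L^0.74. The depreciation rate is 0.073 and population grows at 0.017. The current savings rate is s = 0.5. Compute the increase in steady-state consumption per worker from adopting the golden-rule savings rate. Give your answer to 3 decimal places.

n + δ = 0.017 + 0.073 = 0.09.
Current steady state (s = 0.5): k* = (0.5/0.09)^(1/0.74) ≈ 10.1482, y* = 10.1482^0.26 ≈ 1.8267, c* = (1−0.5)·1.8267 ≈ 0.9133.
Setting f'(k) = n+δ gives 0.26·k^(0.26−1) = 0.09, hence k_gold = (0.26/0.09)^(1/0.74) ≈ 4.1938.
y_gold = 4.1938^0.26 ≈ 1.4517, c_gold = y_gold − 0.09·k_gold ≈ 1.0743.
Gain: Δc = 1.0743 − 0.9133 ≈ 0.1609.

Δc ≈ 0.161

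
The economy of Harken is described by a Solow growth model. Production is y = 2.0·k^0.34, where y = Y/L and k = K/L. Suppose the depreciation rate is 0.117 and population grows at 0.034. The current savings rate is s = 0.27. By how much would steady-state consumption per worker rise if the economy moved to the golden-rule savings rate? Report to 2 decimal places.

Capital per worker breaks even when investment replaces (n + δ)·k; here n + δ = 0.151.
Current steady state (s = 0.27): k* = (0.27·2.0/0.151)^(1/0.66) ≈ 6.8946, y* = 2.0·6.8946^0.34 ≈ 3.8559, c* = (1−0.27)·3.8559 ≈ 2.8148.
At the golden rule the marginal product of capital equals n+δ: 0.34·2.0·k^(0.34−1) = 0.151. Solving, k_gold = (0.34·2.0/0.151)^(1/0.66) ≈ 9.7769.
y_gold = 2.0·9.7769^0.34 ≈ 4.3421, c_gold = y_gold − 0.151·k_gold ≈ 2.8658.
Gain: Δc = 2.8658 − 2.8148 ≈ 0.0510.

Δc ≈ 0.05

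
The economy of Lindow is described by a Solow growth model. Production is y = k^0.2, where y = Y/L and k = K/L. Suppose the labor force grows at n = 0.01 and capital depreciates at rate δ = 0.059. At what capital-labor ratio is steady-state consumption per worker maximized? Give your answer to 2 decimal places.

Capital per worker breaks even when investment replaces (n + δ)·k; here n + δ = 0.069.
At the golden rule the marginal product of capital equals n+δ: 0.2·k^(0.2−1) = 0.069. Solving, k_gold = (0.2/0.069)^(1/0.8) ≈ 3.7820.

k_gold ≈ 3.78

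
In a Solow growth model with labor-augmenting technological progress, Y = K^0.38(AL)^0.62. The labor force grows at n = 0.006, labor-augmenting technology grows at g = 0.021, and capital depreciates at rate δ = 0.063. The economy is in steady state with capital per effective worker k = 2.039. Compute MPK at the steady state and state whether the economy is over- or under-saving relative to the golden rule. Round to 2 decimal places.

n + g + δ = 0.006 + 0.021 + 0.063 = 0.09.
MPK = 0.38·k^(0.38−1) = 0.38·2.039^(-0.62) ≈ 0.2443.
MPK > 0.09, so the economy is dynamically efficient (under-saving).

under-saving; MPK ≈ 0.24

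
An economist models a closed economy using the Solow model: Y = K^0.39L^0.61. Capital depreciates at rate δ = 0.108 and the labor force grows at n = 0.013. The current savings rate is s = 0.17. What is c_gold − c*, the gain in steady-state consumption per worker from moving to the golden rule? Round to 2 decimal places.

Δc ≈ 0.26

n + δ = 0.013 + 0.108 = 0.121.
Current steady state (s = 0.17): k* = (0.17/0.121)^(1/0.61) ≈ 1.7461, y* = 1.7461^0.39 ≈ 1.2428, c* = (1−0.17)·1.2428 ≈ 1.0315.
Maximizing c = f(k) − (n+δ)·k gives f'(k) = n+δ, i.e. 0.39·k^(0.39−1) = 0.121, so k_gold = (0.39/0.121)^(1/0.61) ≈ 6.8115.
y_gold = 6.8115^0.39 ≈ 2.1133, c_gold = y_gold − 0.121·k_gold ≈ 1.2891.
Gain: Δc = 1.2891 − 1.0315 ≈ 0.2576.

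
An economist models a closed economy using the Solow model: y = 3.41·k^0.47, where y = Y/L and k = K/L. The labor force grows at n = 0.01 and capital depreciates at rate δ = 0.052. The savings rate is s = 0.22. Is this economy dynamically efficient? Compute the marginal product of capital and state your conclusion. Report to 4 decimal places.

n + δ = 0.01 + 0.052 = 0.062.
Steady-state k*: s·A·k^0.47 = 0.062·k gives k* = (0.22·3.41/0.062)^(1/0.53) ≈ 110.4056.
MPK = 0.47·3.41·110.4056^(-0.53) ≈ 0.1325.
MPK > n+δ = 0.062, so the economy is dynamically efficient (under-saving).

dynamically efficient; MPK ≈ 0.1325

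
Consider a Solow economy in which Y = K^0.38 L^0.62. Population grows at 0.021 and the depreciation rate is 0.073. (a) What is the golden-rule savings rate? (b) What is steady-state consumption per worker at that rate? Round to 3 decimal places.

Capital per worker breaks even when investment replaces (n + δ)·k; here n + δ = 0.094.
For Cobb-Douglas, s_gold equals capital's share: s_gold = 0.38.
Setting f'(k) = n+δ gives 0.38·k^(0.38−1) = 0.094, hence k_gold = (0.38/0.094)^(1/0.62) ≈ 9.5165.
y_gold = 9.5165^0.38 ≈ 2.3541; c_gold = (1−0.38)·y_gold ≈ 1.4595.

(a) s_gold = 0.380; (b) c_gold ≈ 1.460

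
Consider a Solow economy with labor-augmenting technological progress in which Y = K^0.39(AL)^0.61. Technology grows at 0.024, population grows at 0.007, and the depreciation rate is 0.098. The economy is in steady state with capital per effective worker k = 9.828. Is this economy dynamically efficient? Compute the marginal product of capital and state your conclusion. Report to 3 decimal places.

Break-even investment rate: n + g + δ = 0.007 + 0.024 + 0.098 = 0.129.
MPK = 0.39·k^(0.39−1) = 0.39·9.828^(-0.61) ≈ 0.0968.
MPK < 0.129, so the economy is dynamically inefficient (over-saving).

dynamically inefficient; MPK ≈ 0.097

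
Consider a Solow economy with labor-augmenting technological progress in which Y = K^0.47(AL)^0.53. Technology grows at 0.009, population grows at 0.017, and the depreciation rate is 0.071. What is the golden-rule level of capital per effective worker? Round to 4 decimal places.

k_gold ≈ 19.6367

Capital per effective worker breaks even when investment replaces (n + g + δ)·k; here n + g + δ = 0.097.
At the golden rule the marginal product of capital equals n+g+δ: 0.47·k^(0.47−1) = 0.097. Solving, k_gold = (0.47/0.097)^(1/0.53) ≈ 19.6367.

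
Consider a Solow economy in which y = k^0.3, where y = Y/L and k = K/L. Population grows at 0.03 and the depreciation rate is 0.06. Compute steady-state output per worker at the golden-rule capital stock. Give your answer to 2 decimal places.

The effective depreciation rate is n + δ = 0.03 + 0.06 = 0.09.
Setting f'(k) = n+δ gives 0.3·k^(0.3−1) = 0.09, hence k_gold = (0.3/0.09)^(1/0.7) ≈ 5.5843.
Output: y_gold = k_gold^0.3 = 5.5843^0.3 ≈ 1.6753.

y_gold ≈ 1.68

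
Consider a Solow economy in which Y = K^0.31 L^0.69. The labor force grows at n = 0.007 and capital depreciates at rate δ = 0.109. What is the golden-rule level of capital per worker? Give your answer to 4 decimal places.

k_gold ≈ 4.1562

n + δ = 0.007 + 0.109 = 0.116.
At the golden rule the marginal product of capital equals n+δ: 0.31·k^(0.31−1) = 0.116. Solving, k_gold = (0.31/0.116)^(1/0.69) ≈ 4.1562.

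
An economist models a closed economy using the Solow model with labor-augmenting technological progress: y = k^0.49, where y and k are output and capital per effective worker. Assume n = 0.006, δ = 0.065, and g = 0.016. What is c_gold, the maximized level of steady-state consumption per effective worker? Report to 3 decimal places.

c_gold ≈ 2.684

n + g + δ = 0.006 + 0.016 + 0.065 = 0.087.
At the golden rule the marginal product of capital equals n+g+δ: 0.49·k^(0.49−1) = 0.087. Solving, k_gold = (0.49/0.087)^(1/0.51) ≈ 29.6425.
y_gold = 29.6425^0.49 ≈ 5.2631.
c_gold = y_gold − (n+g+δ)·k_gold = 5.2631 − 0.087·29.6425 ≈ 2.6842.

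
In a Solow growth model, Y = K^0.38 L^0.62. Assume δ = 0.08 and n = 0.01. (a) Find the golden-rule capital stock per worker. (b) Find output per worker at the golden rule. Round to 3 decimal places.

Capital per worker breaks even when investment replaces (n + δ)·k; here n + δ = 0.09.
Maximizing c = f(k) − (n+δ)·k gives f'(k) = n+δ, i.e. 0.38·k^(0.38−1) = 0.09, so k_gold = (0.38/0.09)^(1/0.62) ≈ 10.2079.
y_gold = 10.2079^0.38 ≈ 2.4177.

(a) k_gold ≈ 10.208; (b) y_gold ≈ 2.418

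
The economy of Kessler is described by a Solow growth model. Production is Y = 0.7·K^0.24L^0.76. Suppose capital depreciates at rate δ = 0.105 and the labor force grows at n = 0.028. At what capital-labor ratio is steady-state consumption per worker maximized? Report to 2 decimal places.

k_gold ≈ 1.36

Break-even investment rate: n + δ = 0.028 + 0.105 = 0.133.
Golden rule sets MPK = n+δ: 0.24·0.7·k^(0.24−1) = 0.133, so k_gold = (0.24·0.7/0.133)^(1/0.76) ≈ 1.3599.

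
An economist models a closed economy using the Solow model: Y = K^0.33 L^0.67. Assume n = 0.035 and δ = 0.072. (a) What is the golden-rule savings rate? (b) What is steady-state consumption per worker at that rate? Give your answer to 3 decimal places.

(a) s_gold = 0.330; (b) c_gold ≈ 1.167

Break-even investment rate: n + δ = 0.035 + 0.072 = 0.107.
For Cobb-Douglas, s_gold equals capital's share: s_gold = 0.33.
Golden rule sets MPK = n+δ: 0.33·k^(0.33−1) = 0.107, so k_gold = (0.33/0.107)^(1/0.67) ≈ 5.3709.
y_gold = 5.3709^0.33 ≈ 1.7415; c_gold = (1−0.33)·y_gold ≈ 1.1668.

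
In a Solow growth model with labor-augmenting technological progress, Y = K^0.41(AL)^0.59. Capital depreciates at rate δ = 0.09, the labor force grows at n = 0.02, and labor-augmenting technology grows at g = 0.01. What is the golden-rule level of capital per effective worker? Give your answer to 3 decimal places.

k_gold ≈ 8.024

n + g + δ = 0.02 + 0.01 + 0.09 = 0.12.
Maximizing c = f(k) − (n+g+δ)·k gives f'(k) = n+g+δ, i.e. 0.41·k^(0.41−1) = 0.12, so k_gold = (0.41/0.12)^(1/0.59) ≈ 8.0244.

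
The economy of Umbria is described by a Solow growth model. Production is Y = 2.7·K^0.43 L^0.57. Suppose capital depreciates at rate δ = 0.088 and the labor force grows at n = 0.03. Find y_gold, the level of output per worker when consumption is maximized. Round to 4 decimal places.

n + δ = 0.03 + 0.088 = 0.118.
Golden rule sets MPK = n+δ: 0.43·2.7·k^(0.43−1) = 0.118, so k_gold = (0.43·2.7/0.118)^(1/0.57) ≈ 55.2100.
Output: y_gold = 2.7·k_gold^0.43 = 2.7·55.2100^0.43 ≈ 15.1507.

y_gold ≈ 15.1507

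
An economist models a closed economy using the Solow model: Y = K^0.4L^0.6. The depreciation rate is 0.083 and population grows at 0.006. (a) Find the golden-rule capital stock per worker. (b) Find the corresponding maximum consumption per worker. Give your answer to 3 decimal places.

The effective depreciation rate is n + δ = 0.006 + 0.083 = 0.089.
Golden rule sets MPK = n+δ: 0.4·k^(0.4−1) = 0.089, so k_gold = (0.4/0.089)^(1/0.6) ≈ 12.2401.
y_gold = 12.2401^0.4 ≈ 2.7234; c_gold = y_gold − 0.089·k_gold ≈ 1.6340.

(a) k_gold ≈ 12.240; (b) c_gold ≈ 1.634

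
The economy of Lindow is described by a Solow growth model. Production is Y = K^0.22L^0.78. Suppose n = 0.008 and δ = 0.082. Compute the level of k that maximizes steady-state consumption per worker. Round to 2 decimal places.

k_gold ≈ 3.15

n + δ = 0.008 + 0.082 = 0.09.
Maximizing c = f(k) − (n+δ)·k gives f'(k) = n+δ, i.e. 0.22·k^(0.22−1) = 0.09, so k_gold = (0.22/0.09)^(1/0.78) ≈ 3.1453.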